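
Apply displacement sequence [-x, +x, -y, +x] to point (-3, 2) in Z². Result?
(-2, 1)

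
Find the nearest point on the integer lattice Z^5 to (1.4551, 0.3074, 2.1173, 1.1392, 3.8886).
(1, 0, 2, 1, 4)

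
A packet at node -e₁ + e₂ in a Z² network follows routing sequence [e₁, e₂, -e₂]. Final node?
(0, 1)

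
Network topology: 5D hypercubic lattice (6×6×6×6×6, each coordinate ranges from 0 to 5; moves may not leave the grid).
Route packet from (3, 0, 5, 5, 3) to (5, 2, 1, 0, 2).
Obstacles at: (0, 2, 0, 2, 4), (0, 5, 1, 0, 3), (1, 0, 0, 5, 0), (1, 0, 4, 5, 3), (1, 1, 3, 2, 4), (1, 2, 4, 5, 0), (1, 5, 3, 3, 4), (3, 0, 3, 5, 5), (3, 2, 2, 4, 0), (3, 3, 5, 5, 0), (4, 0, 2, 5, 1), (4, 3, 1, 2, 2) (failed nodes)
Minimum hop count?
14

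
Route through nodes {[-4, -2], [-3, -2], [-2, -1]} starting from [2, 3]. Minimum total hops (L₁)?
11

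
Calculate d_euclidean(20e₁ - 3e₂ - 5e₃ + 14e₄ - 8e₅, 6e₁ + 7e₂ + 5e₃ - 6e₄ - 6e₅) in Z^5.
28.2843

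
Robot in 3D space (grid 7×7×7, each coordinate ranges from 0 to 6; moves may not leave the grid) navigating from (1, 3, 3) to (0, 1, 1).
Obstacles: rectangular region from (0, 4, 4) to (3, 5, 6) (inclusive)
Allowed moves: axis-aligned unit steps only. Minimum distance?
5
(one shortest path: (1, 3, 3) → (0, 3, 3) → (0, 2, 3) → (0, 1, 3) → (0, 1, 2) → (0, 1, 1))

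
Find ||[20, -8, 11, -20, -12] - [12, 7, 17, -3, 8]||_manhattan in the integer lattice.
66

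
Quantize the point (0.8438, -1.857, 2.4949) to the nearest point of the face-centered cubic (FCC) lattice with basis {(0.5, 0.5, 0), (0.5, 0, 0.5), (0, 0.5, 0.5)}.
(0.5, -2, 2.5)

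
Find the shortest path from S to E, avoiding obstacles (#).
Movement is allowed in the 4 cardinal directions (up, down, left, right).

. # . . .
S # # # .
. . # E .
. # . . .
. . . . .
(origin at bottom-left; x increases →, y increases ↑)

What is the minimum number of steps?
8
(one shortest path: (0, 3) → (0, 2) → (0, 1) → (0, 0) → (1, 0) → (2, 0) → (3, 0) → (3, 1) → (3, 2))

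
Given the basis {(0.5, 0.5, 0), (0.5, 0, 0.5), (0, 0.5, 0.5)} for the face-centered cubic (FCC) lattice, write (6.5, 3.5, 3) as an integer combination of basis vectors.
7b₁ + 6b₂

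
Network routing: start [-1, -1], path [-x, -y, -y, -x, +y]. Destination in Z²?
(-3, -2)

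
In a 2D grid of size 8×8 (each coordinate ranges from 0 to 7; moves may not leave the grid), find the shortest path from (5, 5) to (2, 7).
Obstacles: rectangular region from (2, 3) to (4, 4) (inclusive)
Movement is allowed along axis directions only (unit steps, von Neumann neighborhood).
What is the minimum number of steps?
5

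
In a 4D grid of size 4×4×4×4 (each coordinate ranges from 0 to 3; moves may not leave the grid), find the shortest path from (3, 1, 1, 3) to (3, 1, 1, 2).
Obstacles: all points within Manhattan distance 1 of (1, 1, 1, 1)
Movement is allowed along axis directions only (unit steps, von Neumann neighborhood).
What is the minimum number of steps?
1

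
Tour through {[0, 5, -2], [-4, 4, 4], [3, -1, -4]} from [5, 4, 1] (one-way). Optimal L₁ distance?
34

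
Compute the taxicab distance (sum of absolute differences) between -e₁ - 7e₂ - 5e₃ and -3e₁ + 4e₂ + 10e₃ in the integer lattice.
28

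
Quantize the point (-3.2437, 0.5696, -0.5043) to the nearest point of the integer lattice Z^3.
(-3, 1, -1)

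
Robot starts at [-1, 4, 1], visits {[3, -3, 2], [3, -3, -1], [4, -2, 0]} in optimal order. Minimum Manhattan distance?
18
(one optimal route: (-1, 4, 1) → (3, -3, 2) → (3, -3, -1) → (4, -2, 0))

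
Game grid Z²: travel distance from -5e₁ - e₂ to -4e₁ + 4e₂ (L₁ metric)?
6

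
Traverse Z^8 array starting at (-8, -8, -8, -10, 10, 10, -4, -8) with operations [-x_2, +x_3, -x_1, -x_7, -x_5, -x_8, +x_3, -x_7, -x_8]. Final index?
(-9, -9, -6, -10, 9, 10, -6, -10)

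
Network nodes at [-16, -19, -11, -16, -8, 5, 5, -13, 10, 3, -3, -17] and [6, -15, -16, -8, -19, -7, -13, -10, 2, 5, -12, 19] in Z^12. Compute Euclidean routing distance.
51.303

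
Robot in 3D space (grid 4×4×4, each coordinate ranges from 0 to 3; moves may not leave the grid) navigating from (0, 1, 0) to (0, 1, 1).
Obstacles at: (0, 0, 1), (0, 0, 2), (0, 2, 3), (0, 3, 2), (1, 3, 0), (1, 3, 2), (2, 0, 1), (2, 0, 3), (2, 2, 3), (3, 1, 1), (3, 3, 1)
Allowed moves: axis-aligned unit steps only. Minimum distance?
1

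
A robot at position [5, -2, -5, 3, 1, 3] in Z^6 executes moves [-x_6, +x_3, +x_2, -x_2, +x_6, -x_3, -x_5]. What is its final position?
(5, -2, -5, 3, 0, 3)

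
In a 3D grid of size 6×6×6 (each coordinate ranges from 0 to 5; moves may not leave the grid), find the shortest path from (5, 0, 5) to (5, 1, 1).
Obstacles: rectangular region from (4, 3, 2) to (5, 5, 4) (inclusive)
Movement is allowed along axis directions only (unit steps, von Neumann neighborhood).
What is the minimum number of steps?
5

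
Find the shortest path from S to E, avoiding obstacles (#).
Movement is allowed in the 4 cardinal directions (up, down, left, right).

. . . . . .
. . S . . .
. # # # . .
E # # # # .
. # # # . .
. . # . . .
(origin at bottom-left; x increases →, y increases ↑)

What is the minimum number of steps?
4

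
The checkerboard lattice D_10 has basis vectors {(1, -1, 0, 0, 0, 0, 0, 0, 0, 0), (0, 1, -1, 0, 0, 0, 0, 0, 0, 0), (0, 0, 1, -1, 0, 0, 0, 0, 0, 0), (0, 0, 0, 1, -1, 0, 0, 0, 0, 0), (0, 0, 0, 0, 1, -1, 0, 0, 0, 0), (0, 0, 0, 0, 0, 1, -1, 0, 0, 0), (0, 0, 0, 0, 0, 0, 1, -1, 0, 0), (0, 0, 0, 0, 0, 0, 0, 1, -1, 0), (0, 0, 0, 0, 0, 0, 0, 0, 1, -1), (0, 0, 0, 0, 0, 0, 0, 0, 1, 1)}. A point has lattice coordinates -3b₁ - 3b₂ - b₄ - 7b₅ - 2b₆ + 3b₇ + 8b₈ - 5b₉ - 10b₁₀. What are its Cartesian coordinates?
(-3, 0, 3, -1, -6, 5, 5, 5, -23, -5)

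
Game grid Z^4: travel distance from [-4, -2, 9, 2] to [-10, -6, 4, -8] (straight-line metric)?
13.3041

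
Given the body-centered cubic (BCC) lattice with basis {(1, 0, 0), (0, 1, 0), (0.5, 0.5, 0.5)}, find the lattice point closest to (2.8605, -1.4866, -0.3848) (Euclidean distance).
(2.5, -1.5, -0.5)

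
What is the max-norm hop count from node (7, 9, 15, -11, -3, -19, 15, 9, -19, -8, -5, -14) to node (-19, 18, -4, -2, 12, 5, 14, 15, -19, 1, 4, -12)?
26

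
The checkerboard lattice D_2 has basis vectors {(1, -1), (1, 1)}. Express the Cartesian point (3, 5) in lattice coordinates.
-b₁ + 4b₂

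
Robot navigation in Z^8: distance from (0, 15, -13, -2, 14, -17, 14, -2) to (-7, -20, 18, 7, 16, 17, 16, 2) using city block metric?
124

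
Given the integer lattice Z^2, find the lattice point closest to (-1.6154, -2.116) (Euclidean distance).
(-2, -2)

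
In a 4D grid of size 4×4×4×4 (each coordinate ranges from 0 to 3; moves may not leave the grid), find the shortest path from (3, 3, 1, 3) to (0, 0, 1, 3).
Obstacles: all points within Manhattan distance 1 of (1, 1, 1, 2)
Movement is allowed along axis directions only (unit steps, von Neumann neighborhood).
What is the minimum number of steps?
6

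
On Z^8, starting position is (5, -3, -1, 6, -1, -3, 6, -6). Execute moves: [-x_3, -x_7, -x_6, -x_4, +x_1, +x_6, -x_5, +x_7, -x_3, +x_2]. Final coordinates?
(6, -2, -3, 5, -2, -3, 6, -6)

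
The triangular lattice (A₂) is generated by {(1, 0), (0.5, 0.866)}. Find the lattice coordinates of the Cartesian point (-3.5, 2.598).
-5b₁ + 3b₂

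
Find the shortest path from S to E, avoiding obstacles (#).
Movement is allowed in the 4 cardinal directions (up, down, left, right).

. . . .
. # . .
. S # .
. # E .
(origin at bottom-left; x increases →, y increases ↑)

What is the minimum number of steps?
10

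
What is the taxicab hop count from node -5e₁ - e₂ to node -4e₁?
2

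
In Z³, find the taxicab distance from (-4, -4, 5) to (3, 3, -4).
23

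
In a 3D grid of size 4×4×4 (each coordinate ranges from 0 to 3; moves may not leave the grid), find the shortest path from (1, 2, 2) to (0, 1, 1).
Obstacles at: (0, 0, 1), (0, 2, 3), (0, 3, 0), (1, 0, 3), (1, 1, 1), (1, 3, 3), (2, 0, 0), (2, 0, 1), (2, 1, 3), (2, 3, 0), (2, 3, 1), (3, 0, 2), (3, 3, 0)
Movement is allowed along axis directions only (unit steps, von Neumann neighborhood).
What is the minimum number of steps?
3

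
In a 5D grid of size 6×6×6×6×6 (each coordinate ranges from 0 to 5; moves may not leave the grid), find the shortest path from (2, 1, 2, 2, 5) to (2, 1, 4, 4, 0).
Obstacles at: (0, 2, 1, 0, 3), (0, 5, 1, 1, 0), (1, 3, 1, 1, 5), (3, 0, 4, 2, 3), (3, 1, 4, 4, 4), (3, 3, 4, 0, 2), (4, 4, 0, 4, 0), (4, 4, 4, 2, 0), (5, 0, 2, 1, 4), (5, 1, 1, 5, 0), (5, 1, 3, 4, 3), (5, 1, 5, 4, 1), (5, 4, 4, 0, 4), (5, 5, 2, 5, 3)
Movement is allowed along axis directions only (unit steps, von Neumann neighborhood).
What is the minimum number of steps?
9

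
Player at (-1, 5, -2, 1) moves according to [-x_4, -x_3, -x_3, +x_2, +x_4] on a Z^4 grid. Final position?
(-1, 6, -4, 1)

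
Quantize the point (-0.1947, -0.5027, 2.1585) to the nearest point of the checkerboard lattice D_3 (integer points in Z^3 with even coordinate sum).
(0, 0, 2)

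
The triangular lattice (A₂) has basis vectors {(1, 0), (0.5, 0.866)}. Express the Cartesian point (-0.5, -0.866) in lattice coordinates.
-b₂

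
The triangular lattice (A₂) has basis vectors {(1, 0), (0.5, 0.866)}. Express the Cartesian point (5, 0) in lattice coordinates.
5b₁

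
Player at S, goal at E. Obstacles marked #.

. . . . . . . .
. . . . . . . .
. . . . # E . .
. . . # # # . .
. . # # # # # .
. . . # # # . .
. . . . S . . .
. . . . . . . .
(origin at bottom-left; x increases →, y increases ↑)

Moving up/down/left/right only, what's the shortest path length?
9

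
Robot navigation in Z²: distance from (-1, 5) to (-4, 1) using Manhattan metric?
7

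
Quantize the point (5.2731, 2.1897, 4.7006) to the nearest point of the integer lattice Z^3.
(5, 2, 5)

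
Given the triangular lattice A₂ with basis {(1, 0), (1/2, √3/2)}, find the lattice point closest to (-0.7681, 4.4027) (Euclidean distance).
(-0.5, 4.33)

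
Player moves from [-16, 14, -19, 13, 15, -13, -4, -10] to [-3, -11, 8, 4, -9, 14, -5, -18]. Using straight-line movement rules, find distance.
54.5344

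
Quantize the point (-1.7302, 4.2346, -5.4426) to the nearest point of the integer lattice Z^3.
(-2, 4, -5)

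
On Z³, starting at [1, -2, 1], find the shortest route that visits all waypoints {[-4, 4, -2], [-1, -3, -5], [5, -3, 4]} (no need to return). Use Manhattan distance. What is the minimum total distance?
36
(one optimal route: (1, -2, 1) → (5, -3, 4) → (-1, -3, -5) → (-4, 4, -2))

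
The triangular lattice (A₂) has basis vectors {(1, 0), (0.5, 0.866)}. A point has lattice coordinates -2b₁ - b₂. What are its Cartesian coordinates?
(-2.5, -0.866)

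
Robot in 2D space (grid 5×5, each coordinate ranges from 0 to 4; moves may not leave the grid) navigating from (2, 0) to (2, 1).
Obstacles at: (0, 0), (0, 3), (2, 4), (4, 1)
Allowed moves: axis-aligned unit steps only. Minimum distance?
1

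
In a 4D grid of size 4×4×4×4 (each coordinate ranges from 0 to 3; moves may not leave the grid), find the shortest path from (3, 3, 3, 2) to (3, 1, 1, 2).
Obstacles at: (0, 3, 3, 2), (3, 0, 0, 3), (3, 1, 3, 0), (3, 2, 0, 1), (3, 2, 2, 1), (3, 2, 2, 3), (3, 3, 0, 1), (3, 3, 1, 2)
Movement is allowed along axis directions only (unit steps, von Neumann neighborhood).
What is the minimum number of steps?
4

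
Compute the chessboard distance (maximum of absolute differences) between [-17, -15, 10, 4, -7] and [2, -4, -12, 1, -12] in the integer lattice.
22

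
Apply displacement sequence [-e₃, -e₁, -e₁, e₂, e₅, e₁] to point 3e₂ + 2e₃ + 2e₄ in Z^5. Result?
(-1, 4, 1, 2, 1)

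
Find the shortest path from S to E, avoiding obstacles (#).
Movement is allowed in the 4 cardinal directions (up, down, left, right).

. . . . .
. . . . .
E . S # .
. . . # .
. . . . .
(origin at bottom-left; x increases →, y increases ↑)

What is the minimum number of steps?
2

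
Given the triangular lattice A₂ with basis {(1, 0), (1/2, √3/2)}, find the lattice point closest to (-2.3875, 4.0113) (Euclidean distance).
(-2.5, 4.33)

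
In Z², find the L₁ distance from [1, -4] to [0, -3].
2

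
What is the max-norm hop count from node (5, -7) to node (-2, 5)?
12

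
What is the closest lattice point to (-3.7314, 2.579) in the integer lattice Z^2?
(-4, 3)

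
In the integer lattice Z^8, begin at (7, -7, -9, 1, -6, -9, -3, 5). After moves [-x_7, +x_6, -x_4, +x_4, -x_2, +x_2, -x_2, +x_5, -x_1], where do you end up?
(6, -8, -9, 1, -5, -8, -4, 5)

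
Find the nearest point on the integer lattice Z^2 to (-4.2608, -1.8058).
(-4, -2)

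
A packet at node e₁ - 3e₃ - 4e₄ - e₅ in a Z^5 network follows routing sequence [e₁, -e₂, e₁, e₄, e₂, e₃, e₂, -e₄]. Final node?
(3, 1, -2, -4, -1)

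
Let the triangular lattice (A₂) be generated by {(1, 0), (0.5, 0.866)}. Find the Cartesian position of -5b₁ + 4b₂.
(-3, 3.464)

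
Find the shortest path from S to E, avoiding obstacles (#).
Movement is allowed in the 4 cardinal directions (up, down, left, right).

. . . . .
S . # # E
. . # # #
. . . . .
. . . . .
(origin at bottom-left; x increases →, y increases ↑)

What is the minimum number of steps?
6
(one shortest path: (0, 3) → (1, 3) → (1, 4) → (2, 4) → (3, 4) → (4, 4) → (4, 3))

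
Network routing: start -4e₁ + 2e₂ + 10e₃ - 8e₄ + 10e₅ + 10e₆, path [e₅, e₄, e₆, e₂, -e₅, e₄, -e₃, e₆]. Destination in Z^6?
(-4, 3, 9, -6, 10, 12)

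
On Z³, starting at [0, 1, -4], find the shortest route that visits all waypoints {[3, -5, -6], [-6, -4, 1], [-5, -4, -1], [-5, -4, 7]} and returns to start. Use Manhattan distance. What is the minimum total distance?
56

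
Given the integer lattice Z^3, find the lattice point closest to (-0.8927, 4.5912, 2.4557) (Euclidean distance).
(-1, 5, 2)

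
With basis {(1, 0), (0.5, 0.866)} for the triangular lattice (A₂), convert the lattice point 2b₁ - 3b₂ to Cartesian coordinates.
(0.5, -2.598)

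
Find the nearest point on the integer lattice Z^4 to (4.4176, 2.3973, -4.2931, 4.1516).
(4, 2, -4, 4)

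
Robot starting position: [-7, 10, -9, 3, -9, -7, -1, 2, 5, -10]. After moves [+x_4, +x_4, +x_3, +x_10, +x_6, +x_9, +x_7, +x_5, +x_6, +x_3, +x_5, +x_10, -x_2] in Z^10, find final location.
(-7, 9, -7, 5, -7, -5, 0, 2, 6, -8)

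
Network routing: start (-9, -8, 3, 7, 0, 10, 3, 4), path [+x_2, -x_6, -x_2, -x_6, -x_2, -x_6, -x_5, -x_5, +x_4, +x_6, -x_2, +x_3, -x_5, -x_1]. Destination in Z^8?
(-10, -10, 4, 8, -3, 8, 3, 4)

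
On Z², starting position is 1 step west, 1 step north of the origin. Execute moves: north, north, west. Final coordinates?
(-2, 3)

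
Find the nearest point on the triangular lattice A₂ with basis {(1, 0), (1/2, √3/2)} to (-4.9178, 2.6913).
(-4.5, 2.598)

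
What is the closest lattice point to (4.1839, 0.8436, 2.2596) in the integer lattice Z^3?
(4, 1, 2)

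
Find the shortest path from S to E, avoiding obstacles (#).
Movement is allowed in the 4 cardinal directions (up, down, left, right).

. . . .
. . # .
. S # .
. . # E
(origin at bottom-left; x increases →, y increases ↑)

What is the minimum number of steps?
7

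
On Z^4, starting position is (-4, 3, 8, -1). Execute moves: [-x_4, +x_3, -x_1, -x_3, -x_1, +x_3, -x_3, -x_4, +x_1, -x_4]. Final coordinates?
(-5, 3, 8, -4)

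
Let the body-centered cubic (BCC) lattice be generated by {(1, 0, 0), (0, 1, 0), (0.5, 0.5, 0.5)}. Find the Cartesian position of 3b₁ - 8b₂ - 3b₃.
(1.5, -9.5, -1.5)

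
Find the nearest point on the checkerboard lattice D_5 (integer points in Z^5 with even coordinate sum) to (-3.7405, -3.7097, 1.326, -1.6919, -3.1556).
(-4, -4, 1, -2, -3)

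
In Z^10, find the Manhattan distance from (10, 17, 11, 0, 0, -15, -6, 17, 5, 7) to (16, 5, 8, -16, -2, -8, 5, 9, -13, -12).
102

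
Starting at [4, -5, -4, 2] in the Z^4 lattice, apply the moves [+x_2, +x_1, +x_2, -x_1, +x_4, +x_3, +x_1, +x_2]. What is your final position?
(5, -2, -3, 3)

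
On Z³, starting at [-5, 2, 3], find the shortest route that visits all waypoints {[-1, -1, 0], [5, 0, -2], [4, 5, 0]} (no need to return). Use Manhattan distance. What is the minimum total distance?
27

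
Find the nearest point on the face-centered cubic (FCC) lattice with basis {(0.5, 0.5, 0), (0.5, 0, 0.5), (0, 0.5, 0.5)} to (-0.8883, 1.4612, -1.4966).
(-1, 1.5, -1.5)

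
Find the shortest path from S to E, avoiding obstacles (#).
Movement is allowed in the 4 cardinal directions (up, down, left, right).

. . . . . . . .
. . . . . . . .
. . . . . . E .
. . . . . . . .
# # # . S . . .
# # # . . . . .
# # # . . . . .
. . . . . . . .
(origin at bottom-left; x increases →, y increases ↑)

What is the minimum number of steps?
4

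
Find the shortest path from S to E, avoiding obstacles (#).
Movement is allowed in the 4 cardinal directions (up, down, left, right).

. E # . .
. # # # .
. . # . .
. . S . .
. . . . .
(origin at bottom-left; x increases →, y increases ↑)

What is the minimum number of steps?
6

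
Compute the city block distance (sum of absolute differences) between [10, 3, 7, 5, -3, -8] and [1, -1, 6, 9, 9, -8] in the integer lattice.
30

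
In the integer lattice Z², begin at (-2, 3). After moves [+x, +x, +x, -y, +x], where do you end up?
(2, 2)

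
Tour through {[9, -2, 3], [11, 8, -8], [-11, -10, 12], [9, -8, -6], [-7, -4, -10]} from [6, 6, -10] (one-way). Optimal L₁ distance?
103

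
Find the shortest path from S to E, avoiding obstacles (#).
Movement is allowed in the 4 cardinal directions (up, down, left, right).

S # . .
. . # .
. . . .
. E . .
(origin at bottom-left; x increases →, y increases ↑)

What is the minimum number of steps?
4
(one shortest path: (0, 3) → (0, 2) → (1, 2) → (1, 1) → (1, 0))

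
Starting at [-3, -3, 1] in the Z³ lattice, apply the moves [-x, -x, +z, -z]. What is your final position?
(-5, -3, 1)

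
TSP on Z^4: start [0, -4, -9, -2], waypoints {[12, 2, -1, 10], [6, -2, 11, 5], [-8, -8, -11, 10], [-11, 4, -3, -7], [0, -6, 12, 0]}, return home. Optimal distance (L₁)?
178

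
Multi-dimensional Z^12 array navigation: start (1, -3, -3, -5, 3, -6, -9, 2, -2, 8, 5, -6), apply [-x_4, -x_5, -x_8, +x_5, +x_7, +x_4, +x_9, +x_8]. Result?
(1, -3, -3, -5, 3, -6, -8, 2, -1, 8, 5, -6)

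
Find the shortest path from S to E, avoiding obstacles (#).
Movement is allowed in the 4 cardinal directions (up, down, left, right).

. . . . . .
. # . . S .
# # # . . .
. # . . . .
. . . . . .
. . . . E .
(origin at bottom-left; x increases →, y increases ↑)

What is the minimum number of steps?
4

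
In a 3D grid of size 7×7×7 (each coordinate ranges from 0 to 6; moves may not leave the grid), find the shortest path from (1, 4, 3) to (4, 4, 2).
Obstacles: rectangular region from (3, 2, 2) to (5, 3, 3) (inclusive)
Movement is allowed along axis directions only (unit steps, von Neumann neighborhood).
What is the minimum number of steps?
4
(one shortest path: (1, 4, 3) → (2, 4, 3) → (3, 4, 3) → (4, 4, 3) → (4, 4, 2))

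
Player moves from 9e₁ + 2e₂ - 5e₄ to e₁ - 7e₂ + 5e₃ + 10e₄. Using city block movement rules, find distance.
37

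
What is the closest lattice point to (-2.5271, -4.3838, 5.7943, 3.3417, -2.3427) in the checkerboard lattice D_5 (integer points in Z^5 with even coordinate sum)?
(-3, -4, 6, 3, -2)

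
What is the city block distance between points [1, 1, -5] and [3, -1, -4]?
5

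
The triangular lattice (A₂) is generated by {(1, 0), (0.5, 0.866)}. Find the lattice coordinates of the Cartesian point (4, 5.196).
b₁ + 6b₂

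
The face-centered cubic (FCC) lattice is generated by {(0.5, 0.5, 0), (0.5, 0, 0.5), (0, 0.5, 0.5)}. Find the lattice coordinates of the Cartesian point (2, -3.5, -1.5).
4b₂ - 7b₃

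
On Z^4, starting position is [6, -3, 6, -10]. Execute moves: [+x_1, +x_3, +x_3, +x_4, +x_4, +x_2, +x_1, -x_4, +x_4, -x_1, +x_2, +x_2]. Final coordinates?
(7, 0, 8, -8)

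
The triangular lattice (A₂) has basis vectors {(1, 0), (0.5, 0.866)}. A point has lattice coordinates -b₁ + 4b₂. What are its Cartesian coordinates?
(1, 3.464)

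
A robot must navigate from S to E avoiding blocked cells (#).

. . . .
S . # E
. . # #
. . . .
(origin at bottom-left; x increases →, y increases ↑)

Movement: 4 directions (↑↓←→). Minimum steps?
5
(one shortest path: (0, 2) → (1, 2) → (1, 3) → (2, 3) → (3, 3) → (3, 2))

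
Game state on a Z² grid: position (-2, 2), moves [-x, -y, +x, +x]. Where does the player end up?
(-1, 1)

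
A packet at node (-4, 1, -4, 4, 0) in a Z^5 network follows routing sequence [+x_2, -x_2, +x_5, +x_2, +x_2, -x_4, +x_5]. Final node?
(-4, 3, -4, 3, 2)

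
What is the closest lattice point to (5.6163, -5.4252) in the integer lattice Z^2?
(6, -5)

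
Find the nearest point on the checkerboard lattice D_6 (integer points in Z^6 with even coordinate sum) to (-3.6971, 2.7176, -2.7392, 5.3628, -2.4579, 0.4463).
(-4, 3, -3, 5, -3, 0)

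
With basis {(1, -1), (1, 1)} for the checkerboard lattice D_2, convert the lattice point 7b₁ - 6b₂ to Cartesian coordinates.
(1, -13)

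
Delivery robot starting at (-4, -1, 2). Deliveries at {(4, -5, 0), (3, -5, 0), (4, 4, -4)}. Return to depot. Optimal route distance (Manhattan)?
46
(one optimal route: (-4, -1, 2) → (3, -5, 0) → (4, -5, 0) → (4, 4, -4) → (-4, -1, 2))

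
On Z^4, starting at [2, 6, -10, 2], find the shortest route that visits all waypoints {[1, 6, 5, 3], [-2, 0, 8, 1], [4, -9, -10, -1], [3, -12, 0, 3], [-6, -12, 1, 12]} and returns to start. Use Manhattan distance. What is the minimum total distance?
122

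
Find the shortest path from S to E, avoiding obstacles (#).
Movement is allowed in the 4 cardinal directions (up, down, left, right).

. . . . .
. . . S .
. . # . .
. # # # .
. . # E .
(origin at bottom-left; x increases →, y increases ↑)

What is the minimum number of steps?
5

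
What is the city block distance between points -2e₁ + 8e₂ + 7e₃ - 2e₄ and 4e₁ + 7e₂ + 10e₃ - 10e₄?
18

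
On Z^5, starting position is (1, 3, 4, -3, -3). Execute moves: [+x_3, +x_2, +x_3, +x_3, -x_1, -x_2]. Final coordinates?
(0, 3, 7, -3, -3)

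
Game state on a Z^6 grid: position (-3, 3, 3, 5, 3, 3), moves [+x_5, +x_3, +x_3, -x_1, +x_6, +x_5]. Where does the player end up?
(-4, 3, 5, 5, 5, 4)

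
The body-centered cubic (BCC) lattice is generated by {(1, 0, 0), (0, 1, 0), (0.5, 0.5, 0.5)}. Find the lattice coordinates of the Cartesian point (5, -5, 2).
3b₁ - 7b₂ + 4b₃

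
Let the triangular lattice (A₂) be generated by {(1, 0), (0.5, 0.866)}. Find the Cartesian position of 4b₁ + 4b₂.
(6, 3.464)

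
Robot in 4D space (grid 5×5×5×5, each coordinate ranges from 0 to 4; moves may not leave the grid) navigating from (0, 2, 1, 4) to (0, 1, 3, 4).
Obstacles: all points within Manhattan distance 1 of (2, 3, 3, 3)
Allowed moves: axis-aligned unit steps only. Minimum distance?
3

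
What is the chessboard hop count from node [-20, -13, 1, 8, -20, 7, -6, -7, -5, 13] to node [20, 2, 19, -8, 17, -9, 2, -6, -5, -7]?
40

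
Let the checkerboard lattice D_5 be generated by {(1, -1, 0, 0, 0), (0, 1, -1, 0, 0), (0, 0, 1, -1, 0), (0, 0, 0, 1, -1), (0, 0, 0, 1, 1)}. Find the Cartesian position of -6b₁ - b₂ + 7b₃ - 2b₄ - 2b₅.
(-6, 5, 8, -11, 0)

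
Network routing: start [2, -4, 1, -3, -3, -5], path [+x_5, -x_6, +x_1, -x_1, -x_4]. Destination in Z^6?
(2, -4, 1, -4, -2, -6)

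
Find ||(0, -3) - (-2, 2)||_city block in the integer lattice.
7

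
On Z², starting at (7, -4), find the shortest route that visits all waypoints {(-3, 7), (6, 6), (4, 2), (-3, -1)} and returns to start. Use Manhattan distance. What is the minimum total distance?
46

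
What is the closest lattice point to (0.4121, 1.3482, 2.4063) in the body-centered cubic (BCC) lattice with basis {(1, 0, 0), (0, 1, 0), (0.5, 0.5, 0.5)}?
(0.5, 1.5, 2.5)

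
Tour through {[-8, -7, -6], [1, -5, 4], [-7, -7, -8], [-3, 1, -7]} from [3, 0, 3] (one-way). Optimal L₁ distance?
45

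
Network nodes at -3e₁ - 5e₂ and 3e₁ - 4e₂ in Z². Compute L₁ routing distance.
7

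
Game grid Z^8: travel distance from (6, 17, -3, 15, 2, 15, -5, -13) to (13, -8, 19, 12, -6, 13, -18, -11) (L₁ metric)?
82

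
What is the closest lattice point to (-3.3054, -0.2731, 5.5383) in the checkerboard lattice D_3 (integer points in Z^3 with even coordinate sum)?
(-3, 0, 5)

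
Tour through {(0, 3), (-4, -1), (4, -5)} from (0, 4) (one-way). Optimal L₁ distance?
21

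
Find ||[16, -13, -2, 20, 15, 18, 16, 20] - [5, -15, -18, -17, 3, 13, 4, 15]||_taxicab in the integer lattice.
100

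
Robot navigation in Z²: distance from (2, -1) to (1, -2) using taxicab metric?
2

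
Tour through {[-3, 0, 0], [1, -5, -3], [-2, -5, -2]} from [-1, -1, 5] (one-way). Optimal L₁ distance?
20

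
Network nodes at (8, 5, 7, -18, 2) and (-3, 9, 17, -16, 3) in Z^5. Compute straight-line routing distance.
15.5563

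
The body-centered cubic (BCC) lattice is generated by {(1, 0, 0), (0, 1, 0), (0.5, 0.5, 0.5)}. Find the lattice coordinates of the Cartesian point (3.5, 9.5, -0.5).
4b₁ + 10b₂ - b₃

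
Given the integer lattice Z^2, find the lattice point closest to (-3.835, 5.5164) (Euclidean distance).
(-4, 6)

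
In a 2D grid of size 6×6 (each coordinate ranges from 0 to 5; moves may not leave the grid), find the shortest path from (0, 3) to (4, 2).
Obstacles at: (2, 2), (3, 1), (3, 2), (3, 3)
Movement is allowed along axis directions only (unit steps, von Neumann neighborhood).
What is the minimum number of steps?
7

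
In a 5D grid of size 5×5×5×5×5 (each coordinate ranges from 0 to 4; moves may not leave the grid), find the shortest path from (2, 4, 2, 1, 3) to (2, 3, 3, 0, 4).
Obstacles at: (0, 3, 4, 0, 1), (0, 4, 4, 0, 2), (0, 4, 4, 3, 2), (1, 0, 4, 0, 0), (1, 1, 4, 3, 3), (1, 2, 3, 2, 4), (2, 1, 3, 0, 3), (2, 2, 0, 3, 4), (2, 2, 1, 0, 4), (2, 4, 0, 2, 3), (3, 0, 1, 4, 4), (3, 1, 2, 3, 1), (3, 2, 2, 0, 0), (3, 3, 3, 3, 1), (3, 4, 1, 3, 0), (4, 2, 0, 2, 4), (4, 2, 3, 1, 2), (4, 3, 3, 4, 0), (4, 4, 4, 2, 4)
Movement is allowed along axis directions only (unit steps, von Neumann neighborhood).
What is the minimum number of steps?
4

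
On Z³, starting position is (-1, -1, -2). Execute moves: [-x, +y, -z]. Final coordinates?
(-2, 0, -3)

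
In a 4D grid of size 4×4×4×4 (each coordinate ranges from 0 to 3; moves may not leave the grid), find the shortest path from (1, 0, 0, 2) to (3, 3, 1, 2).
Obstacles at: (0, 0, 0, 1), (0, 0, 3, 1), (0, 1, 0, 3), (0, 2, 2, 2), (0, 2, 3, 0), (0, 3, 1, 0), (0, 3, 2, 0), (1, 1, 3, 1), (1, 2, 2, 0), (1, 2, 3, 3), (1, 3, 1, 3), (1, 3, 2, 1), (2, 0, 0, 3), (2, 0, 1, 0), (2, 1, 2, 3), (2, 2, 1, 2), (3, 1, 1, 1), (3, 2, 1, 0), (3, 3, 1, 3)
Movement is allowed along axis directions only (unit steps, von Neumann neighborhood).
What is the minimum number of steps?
6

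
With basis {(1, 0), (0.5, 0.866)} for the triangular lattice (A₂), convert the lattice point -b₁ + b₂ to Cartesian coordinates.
(-0.5, 0.866)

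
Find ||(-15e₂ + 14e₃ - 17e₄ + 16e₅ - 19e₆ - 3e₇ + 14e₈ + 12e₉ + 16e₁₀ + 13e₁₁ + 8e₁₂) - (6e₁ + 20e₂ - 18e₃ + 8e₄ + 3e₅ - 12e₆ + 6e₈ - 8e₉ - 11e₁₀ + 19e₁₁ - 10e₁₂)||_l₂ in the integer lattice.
68.4836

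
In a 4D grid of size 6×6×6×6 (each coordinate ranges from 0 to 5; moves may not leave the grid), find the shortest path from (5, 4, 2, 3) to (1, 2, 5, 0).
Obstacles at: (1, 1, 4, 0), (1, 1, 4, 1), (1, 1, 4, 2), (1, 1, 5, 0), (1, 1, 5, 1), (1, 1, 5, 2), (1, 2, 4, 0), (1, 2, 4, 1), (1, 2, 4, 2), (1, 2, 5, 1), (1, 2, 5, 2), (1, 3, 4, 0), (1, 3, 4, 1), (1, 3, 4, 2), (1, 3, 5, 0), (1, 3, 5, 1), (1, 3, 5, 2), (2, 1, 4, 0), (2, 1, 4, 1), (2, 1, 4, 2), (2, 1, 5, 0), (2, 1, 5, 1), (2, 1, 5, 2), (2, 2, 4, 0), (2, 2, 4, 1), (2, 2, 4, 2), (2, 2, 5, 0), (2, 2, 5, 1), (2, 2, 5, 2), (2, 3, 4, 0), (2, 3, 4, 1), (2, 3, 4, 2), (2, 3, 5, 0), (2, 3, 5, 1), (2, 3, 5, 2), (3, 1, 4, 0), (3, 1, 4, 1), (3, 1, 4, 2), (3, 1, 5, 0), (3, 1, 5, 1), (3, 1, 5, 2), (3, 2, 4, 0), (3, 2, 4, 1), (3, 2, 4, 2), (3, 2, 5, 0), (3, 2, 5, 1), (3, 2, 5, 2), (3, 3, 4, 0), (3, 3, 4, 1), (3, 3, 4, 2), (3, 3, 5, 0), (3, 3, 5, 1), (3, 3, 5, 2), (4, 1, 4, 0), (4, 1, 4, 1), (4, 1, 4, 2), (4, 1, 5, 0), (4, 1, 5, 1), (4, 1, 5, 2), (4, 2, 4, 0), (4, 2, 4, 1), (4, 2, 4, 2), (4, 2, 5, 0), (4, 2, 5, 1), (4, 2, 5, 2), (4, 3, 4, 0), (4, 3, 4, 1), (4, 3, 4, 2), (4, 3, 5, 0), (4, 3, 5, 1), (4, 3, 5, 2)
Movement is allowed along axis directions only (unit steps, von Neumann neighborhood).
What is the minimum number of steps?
14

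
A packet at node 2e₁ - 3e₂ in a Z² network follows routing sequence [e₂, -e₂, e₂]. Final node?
(2, -2)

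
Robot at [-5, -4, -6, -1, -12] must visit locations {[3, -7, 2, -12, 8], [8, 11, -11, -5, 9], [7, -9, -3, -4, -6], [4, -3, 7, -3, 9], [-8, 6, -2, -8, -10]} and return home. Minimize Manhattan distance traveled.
198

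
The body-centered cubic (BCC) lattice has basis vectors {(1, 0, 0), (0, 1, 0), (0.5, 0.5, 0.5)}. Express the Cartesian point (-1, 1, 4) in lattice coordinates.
-5b₁ - 3b₂ + 8b₃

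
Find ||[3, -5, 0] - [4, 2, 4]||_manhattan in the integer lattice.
12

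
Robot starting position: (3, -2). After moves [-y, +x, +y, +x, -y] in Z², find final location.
(5, -3)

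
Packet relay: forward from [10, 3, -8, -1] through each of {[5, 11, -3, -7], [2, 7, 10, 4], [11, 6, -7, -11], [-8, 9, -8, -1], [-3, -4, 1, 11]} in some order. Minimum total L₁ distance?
127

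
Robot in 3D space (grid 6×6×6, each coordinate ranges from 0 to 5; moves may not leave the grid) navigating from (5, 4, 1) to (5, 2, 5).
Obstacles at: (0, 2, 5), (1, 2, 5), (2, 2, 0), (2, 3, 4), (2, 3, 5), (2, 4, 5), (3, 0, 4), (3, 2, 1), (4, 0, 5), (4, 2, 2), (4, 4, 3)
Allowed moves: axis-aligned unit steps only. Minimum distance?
6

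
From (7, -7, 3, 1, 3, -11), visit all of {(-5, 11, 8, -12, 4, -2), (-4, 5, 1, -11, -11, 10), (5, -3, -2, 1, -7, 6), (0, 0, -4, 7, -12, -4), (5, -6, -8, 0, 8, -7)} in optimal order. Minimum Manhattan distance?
182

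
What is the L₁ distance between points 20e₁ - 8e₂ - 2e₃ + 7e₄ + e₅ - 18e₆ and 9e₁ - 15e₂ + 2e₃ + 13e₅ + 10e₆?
69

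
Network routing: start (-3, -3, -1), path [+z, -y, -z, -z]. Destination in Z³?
(-3, -4, -2)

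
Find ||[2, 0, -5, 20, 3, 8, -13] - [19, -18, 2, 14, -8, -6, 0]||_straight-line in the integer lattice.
34.4093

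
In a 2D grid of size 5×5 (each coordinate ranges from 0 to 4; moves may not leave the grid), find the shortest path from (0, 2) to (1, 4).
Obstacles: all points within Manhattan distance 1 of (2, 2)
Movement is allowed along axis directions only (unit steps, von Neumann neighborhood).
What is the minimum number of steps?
3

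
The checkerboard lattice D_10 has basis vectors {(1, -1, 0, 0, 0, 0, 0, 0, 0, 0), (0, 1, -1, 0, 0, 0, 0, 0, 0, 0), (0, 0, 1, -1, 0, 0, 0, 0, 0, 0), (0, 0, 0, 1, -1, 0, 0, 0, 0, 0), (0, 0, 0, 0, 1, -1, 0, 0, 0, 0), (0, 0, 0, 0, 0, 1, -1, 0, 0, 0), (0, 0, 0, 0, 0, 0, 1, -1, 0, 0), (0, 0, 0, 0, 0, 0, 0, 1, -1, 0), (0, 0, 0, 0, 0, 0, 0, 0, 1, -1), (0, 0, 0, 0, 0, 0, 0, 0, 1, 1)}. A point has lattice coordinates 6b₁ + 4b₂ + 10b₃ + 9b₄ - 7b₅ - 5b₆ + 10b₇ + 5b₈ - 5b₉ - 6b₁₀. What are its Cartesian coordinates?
(6, -2, 6, -1, -16, 2, 15, -5, -16, -1)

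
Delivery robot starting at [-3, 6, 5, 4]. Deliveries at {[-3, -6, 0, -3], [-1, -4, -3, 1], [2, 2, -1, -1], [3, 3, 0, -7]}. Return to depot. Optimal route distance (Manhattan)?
82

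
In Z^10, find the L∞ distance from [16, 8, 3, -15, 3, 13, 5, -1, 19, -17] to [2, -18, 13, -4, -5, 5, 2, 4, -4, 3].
26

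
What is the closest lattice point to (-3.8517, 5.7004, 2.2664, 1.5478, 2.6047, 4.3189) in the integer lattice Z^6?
(-4, 6, 2, 2, 3, 4)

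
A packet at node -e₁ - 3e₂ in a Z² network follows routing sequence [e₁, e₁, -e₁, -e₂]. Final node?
(0, -4)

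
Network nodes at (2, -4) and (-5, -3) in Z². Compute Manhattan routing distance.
8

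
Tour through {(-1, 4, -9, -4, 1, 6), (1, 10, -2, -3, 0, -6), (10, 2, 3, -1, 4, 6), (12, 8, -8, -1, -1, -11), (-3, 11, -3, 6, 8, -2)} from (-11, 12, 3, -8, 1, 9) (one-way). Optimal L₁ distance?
163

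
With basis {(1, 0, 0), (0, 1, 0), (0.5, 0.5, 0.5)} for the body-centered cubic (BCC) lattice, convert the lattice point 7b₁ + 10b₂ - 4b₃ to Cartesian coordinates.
(5, 8, -2)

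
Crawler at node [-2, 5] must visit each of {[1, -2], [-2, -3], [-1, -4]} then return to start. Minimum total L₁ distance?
24
(one optimal route: (-2, 5) → (1, -2) → (-1, -4) → (-2, -3) → (-2, 5))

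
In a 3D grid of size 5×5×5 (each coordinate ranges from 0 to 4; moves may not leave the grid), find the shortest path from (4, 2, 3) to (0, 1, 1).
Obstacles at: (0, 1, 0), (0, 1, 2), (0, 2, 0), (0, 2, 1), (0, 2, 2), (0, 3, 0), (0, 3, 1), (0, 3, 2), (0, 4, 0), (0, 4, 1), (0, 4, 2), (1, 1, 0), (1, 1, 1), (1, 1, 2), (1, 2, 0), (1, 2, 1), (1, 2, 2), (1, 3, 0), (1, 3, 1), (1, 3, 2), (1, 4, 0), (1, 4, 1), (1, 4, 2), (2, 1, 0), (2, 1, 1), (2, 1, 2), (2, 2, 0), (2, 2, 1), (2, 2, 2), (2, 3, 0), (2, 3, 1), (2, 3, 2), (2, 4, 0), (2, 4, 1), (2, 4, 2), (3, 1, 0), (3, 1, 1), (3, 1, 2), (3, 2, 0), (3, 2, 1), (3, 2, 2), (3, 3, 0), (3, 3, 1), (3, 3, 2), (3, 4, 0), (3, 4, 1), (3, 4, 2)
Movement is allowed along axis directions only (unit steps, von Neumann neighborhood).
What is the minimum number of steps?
9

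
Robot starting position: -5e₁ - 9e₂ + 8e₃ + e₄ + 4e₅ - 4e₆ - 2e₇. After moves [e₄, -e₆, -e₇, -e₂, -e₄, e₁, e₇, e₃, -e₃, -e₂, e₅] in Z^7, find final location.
(-4, -11, 8, 1, 5, -5, -2)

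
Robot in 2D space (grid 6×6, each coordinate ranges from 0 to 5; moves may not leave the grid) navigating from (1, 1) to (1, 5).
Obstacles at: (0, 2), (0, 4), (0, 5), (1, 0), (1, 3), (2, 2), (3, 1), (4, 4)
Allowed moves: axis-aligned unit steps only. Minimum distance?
12
(one shortest path: (1, 1) → (2, 1) → (2, 0) → (3, 0) → (4, 0) → (4, 1) → (4, 2) → (3, 2) → (3, 3) → (2, 3) → (2, 4) → (1, 4) → (1, 5))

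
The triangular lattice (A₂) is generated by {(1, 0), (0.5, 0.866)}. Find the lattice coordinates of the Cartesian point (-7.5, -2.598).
-6b₁ - 3b₂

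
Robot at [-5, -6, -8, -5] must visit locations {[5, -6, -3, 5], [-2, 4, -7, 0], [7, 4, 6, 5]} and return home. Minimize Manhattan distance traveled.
92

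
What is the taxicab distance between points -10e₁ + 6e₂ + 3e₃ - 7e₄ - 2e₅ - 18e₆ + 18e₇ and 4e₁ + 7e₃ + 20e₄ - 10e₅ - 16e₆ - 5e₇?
84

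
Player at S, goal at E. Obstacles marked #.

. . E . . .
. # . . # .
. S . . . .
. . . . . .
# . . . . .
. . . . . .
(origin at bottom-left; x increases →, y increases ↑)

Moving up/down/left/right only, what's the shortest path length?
3
(one shortest path: (1, 3) → (2, 3) → (2, 4) → (2, 5))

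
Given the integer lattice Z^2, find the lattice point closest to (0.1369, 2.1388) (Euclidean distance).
(0, 2)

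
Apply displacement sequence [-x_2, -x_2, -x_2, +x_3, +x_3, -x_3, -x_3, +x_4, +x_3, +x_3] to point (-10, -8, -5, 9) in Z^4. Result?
(-10, -11, -3, 10)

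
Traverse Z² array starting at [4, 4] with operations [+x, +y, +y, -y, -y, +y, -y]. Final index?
(5, 4)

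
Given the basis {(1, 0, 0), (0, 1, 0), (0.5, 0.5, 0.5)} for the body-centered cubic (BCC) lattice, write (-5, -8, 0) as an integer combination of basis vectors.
-5b₁ - 8b₂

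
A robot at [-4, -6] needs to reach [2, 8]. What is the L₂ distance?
15.2315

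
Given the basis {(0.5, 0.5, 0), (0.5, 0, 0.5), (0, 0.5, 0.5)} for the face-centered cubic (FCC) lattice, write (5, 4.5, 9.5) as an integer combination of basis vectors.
10b₂ + 9b₃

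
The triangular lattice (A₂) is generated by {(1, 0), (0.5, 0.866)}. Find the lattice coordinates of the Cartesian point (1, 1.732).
2b₂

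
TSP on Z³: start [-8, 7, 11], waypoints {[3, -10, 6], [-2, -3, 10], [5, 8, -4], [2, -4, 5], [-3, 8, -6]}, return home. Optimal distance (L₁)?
98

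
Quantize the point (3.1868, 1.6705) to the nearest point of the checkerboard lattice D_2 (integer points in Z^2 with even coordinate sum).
(3, 1)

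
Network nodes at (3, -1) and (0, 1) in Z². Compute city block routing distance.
5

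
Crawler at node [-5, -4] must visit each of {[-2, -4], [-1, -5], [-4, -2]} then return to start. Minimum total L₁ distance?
14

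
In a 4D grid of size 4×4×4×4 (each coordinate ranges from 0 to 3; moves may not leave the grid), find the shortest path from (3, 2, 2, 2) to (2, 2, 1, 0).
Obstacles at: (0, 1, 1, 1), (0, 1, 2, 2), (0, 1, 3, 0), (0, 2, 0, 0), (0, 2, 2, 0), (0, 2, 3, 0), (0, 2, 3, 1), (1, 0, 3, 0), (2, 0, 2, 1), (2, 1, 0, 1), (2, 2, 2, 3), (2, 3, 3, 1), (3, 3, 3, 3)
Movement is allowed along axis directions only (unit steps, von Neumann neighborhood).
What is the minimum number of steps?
4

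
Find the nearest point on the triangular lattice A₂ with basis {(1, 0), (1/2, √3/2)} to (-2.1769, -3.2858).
(-2, -3.464)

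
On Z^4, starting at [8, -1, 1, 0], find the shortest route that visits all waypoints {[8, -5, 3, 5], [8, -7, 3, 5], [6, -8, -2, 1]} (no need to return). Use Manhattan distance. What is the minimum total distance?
25
(one optimal route: (8, -1, 1, 0) → (8, -5, 3, 5) → (8, -7, 3, 5) → (6, -8, -2, 1))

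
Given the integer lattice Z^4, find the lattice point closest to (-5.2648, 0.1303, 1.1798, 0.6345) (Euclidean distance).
(-5, 0, 1, 1)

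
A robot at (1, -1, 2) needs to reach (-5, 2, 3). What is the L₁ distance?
10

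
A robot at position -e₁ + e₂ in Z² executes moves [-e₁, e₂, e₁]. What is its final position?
(-1, 2)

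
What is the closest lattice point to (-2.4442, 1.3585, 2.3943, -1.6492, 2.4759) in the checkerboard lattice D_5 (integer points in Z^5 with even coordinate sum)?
(-2, 1, 2, -2, 3)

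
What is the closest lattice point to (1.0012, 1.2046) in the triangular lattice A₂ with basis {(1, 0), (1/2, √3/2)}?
(1, 1.732)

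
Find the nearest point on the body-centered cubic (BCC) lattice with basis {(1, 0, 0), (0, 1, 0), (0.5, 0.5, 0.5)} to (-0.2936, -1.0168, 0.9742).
(0, -1, 1)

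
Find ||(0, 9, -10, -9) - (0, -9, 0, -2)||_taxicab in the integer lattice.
35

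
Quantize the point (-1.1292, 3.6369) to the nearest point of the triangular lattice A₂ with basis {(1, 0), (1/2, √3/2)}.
(-1, 3.464)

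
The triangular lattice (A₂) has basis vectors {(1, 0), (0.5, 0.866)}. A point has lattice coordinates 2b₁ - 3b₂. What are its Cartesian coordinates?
(0.5, -2.598)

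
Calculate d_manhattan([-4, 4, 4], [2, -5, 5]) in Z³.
16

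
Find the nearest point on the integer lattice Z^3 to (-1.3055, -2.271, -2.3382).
(-1, -2, -2)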